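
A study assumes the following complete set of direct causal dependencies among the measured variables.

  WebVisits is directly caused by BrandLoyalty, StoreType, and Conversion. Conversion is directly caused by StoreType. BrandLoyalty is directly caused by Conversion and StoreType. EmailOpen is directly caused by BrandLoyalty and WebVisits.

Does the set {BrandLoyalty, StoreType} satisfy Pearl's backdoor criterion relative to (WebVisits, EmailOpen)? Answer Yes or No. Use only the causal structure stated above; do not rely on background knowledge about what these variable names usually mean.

Backdoor paths from WebVisits to EmailOpen (paths whose first edge points into WebVisits):
  P1: WebVisits <- StoreType -> Conversion -> BrandLoyalty -> EmailOpen
  P2: WebVisits <- StoreType -> BrandLoyalty -> EmailOpen
  P3: WebVisits <- Conversion <- StoreType -> BrandLoyalty -> EmailOpen
  P4: WebVisits <- Conversion -> BrandLoyalty -> EmailOpen
  P5: WebVisits <- BrandLoyalty -> EmailOpen
Condition 1 (no descendant of WebVisits in the set): holds — descendants of WebVisits are {EmailOpen}; none are in {BrandLoyalty, StoreType}.
Condition 2 (every backdoor path blocked by {BrandLoyalty, StoreType}):
  P1: blocked at fork node StoreType ∈ conditioning set.
  P2: blocked at fork node StoreType ∈ conditioning set.
  P3: blocked at fork node StoreType ∈ conditioning set.
  P4: blocked at chain node BrandLoyalty ∈ conditioning set.
  P5: blocked at fork node BrandLoyalty ∈ conditioning set.
{BrandLoyalty, StoreType} satisfies the backdoor criterion.

Yes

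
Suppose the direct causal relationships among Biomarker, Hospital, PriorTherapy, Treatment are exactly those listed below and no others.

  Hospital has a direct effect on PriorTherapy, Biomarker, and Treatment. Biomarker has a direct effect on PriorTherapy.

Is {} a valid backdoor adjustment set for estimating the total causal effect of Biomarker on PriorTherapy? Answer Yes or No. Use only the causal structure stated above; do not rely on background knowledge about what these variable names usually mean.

Backdoor paths from Biomarker to PriorTherapy (paths whose first edge points into Biomarker):
  P1: Biomarker <- Hospital -> PriorTherapy
Condition 1 (no descendant of Biomarker in the set): holds — descendants of Biomarker are {PriorTherapy}; none are in {}.
Condition 2 (every backdoor path blocked by {}):
  P1: open — no interior node is in the conditioning set.
{} does not satisfy the backdoor criterion.

No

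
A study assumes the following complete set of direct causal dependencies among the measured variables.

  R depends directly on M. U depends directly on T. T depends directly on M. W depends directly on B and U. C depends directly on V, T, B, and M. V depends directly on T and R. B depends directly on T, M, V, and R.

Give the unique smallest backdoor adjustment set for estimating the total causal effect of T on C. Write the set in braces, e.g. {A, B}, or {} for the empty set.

{M}

Variables eligible for adjustment (non-descendants of T, excluding T and C): {M, R}.
Backdoor paths from T to C:
  P1: T <- M -> R -> V -> B -> C
  P2: T <- M -> R -> V -> C
  P3: T <- M -> R -> B <- V -> C
  P4: T <- M -> R -> B -> C
  P5: T <- M -> B <- R -> V -> C
  P6: T <- M -> B <- V -> C
  P7: T <- M -> B -> C
  P8: T <- M -> C
The empty set is not sufficient: P1 (T <- M -> R -> V -> B -> C) has no collider blocking it and no conditioned non-collider, so it is open.
Try {M}:
  P1: blocked at fork node M ∈ conditioning set.
  P2: blocked at fork node M ∈ conditioning set.
  P3: blocked at fork node M ∈ conditioning set.
  P4: blocked at fork node M ∈ conditioning set.
  P5: blocked at fork node M ∈ conditioning set.
  P6: blocked at fork node M ∈ conditioning set.
  P7: blocked at fork node M ∈ conditioning set.
  P8: blocked at fork node M ∈ conditioning set.
{M} contains no descendant of T and blocks every backdoor path.
No other singleton works — e.g. {R} leaves P7 open — so {M} is the unique smallest valid adjustment set.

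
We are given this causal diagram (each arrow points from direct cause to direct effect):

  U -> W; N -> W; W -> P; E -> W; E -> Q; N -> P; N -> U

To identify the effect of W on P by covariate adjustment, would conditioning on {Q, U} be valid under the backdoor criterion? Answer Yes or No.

Backdoor paths from W to P (paths whose first edge points into W):
  P1: W <- N -> P
  P2: W <- U <- N -> P
Condition 1 (no descendant of W in the set): holds — descendants of W are {P}; none are in {Q, U}.
Condition 2 (every backdoor path blocked by {Q, U}):
  P1: open — no interior node is in the conditioning set.
  P2: blocked at chain node U ∈ conditioning set.
{Q, U} does not satisfy the backdoor criterion.

No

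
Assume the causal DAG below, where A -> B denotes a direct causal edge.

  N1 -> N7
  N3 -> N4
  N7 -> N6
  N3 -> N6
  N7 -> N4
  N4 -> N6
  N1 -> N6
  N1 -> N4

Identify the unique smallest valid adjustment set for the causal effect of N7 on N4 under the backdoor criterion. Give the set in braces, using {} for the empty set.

Variables eligible for adjustment (non-descendants of N7, excluding N7 and N4): {N1, N3}.
Backdoor paths from N7 to N4:
  P1: N7 <- N1 -> N4
  P2: N7 <- N1 -> N6 <- N3 -> N4
  P3: N7 <- N1 -> N6 <- N4
The empty set is not sufficient: P1 (N7 <- N1 -> N4) has no collider blocking it and no conditioned non-collider, so it is open.
Try {N1}:
  P1: blocked at fork node N1 ∈ conditioning set.
  P2: blocked at fork node N1 ∈ conditioning set.
  P3: blocked at fork node N1 ∈ conditioning set.
{N1} contains no descendant of N7 and blocks every backdoor path.
No other singleton works — e.g. {N3} leaves P1 open — so {N1} is the unique smallest valid adjustment set.

{N1}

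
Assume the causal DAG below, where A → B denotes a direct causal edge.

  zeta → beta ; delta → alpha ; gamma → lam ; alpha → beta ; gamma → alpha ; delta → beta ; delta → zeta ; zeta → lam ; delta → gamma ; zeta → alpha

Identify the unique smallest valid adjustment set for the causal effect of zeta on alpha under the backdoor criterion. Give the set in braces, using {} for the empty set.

Variables eligible for adjustment (non-descendants of zeta, excluding zeta and alpha): {delta, gamma}.
Backdoor paths from zeta to alpha:
  P1: zeta <- delta -> gamma -> alpha
  P2: zeta <- delta -> alpha
  P3: zeta <- delta -> beta <- alpha
The empty set is not sufficient: P1 (zeta <- delta -> gamma -> alpha) has no collider blocking it and no conditioned non-collider, so it is open.
Try {delta}:
  P1: blocked at fork node delta ∈ conditioning set.
  P2: blocked at fork node delta ∈ conditioning set.
  P3: blocked at fork node delta ∈ conditioning set.
{delta} contains no descendant of zeta and blocks every backdoor path.
No other singleton works — e.g. {gamma} leaves P2 open — so {delta} is the unique smallest valid adjustment set.

{delta}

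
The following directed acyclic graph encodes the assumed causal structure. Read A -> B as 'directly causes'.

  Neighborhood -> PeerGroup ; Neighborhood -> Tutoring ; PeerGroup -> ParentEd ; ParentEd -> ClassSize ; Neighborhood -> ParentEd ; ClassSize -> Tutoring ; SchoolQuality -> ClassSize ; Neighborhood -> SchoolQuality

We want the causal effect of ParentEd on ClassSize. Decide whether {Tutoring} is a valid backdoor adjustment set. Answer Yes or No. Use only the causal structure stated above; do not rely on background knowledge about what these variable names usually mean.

No

Backdoor paths from ParentEd to ClassSize (paths whose first edge points into ParentEd):
  P1: ParentEd <- Neighborhood -> SchoolQuality -> ClassSize
  P2: ParentEd <- Neighborhood -> Tutoring <- ClassSize
  P3: ParentEd <- PeerGroup <- Neighborhood -> SchoolQuality -> ClassSize
  P4: ParentEd <- PeerGroup <- Neighborhood -> Tutoring <- ClassSize
Condition 1 (no descendant of ParentEd in the set): FAILS — Tutoring is a descendant of ParentEd.
Condition 2 (every backdoor path blocked by {Tutoring}):
  P1: open — no interior node is in the conditioning set.
  P2: open — collider(s) Tutoring are conditioned on (or have a conditioned descendant) and no non-collider on the path is in the set.
  P3: open — no interior node is in the conditioning set.
  P4: open — collider(s) Tutoring are conditioned on (or have a conditioned descendant) and no non-collider on the path is in the set.
{Tutoring} does not satisfy the backdoor criterion.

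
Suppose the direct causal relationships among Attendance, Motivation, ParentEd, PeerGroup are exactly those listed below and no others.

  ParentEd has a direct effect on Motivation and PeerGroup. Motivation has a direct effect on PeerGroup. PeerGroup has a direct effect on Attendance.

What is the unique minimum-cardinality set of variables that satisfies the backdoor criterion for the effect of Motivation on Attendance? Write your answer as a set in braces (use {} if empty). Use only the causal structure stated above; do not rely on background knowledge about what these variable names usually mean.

{ParentEd}

Variables eligible for adjustment (non-descendants of Motivation, excluding Motivation and Attendance): {ParentEd}.
Backdoor paths from Motivation to Attendance:
  P1: Motivation <- ParentEd -> PeerGroup -> Attendance
The empty set is not sufficient: P1 (Motivation <- ParentEd -> PeerGroup -> Attendance) has no collider blocking it and no conditioned non-collider, so it is open.
Try {ParentEd}:
  P1: blocked at fork node ParentEd ∈ conditioning set.
{ParentEd} contains no descendant of Motivation and blocks every backdoor path.
{ParentEd} is the unique smallest valid adjustment set.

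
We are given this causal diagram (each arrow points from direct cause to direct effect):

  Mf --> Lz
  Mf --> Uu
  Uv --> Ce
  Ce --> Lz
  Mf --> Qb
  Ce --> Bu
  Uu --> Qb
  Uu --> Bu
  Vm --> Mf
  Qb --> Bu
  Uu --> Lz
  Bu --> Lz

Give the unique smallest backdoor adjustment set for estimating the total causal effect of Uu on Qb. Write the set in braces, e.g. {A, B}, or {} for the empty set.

Variables eligible for adjustment (non-descendants of Uu, excluding Uu and Qb): {Ce, Mf, Uv, Vm}.
Backdoor paths from Uu to Qb:
  P1: Uu <- Mf -> Qb
  P2: Uu <- Mf -> Lz <- Ce -> Bu <- Qb
  P3: Uu <- Mf -> Lz <- Bu <- Qb
The empty set is not sufficient: P1 (Uu <- Mf -> Qb) has no collider blocking it and no conditioned non-collider, so it is open.
Try {Mf}:
  P1: blocked at fork node Mf ∈ conditioning set.
  P2: blocked at fork node Mf ∈ conditioning set.
  P3: blocked at fork node Mf ∈ conditioning set.
{Mf} contains no descendant of Uu and blocks every backdoor path.
No other singleton works — e.g. {Vm} leaves P1 open — so {Mf} is the unique smallest valid adjustment set.

{Mf}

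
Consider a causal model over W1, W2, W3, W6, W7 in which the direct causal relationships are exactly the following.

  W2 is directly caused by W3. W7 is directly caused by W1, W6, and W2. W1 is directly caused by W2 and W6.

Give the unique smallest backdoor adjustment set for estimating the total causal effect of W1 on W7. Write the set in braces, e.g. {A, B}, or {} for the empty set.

Variables eligible for adjustment (non-descendants of W1, excluding W1 and W7): {W2, W3, W6}.
Backdoor paths from W1 to W7:
  P1: W1 <- W2 -> W7
  P2: W1 <- W6 -> W7
The empty set is not sufficient: P1 (W1 <- W2 -> W7) has no collider blocking it and no conditioned non-collider, so it is open.
Try {W2, W6}:
  P1: blocked at fork node W2 ∈ conditioning set.
  P2: blocked at fork node W6 ∈ conditioning set.
{W2, W6} contains no descendant of W1 and blocks every backdoor path.
Every element of {W2, W6} is needed (dropping W2 leaves P1 open; dropping W6 leaves P2 open), so no proper subset is valid.
Among all size-2 subsets of the eligible variables, only {W2, W6} blocks every backdoor path, so it is the unique smallest valid adjustment set.

{W2, W6}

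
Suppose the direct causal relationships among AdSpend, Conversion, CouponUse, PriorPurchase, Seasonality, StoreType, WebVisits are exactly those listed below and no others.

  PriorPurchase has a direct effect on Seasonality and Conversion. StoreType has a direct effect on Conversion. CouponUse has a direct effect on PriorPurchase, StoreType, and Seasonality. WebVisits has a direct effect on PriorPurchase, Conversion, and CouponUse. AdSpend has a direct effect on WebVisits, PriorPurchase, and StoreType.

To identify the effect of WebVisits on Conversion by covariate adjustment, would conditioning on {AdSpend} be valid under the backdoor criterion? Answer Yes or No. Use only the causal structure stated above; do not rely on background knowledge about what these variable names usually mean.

Backdoor paths from WebVisits to Conversion (paths whose first edge points into WebVisits):
  P1: WebVisits <- AdSpend -> PriorPurchase <- CouponUse -> StoreType -> Conversion
  P2: WebVisits <- AdSpend -> PriorPurchase -> Conversion
  P3: WebVisits <- AdSpend -> PriorPurchase -> Seasonality <- CouponUse -> StoreType -> Conversion
  P4: WebVisits <- AdSpend -> StoreType <- CouponUse -> PriorPurchase -> Conversion
  P5: WebVisits <- AdSpend -> StoreType <- CouponUse -> Seasonality <- PriorPurchase -> Conversion
  P6: WebVisits <- AdSpend -> StoreType -> Conversion
Condition 1 (no descendant of WebVisits in the set): holds — descendants of WebVisits are {Conversion, CouponUse, PriorPurchase, Seasonality, StoreType}; none are in {AdSpend}.
Condition 2 (every backdoor path blocked by {AdSpend}):
  P1: blocked at fork node AdSpend ∈ conditioning set.
  P2: blocked at fork node AdSpend ∈ conditioning set.
  P3: blocked at fork node AdSpend ∈ conditioning set.
  P4: blocked at fork node AdSpend ∈ conditioning set.
  P5: blocked at fork node AdSpend ∈ conditioning set.
  P6: blocked at fork node AdSpend ∈ conditioning set.
{AdSpend} satisfies the backdoor criterion.

Yes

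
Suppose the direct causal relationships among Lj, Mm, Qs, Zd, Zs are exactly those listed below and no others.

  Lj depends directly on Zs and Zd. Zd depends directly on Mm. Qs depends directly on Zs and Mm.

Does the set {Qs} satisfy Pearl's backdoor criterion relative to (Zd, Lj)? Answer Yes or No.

No

Backdoor paths from Zd to Lj (paths whose first edge points into Zd):
  P1: Zd <- Mm -> Qs <- Zs -> Lj
Condition 1 (no descendant of Zd in the set): holds — descendants of Zd are {Lj}; none are in {Qs}.
Condition 2 (every backdoor path blocked by {Qs}):
  P1: open — collider(s) Qs are conditioned on (or have a conditioned descendant) and no non-collider on the path is in the set.
{Qs} does not satisfy the backdoor criterion.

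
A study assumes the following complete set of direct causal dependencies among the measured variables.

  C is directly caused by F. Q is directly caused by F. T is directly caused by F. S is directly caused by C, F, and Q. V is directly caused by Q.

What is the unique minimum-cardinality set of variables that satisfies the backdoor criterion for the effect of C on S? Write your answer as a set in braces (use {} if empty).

{F}

Variables eligible for adjustment (non-descendants of C, excluding C and S): {F, Q, T, V}.
Backdoor paths from C to S:
  P1: C <- F -> Q -> S
  P2: C <- F -> S
The empty set is not sufficient: P1 (C <- F -> Q -> S) has no collider blocking it and no conditioned non-collider, so it is open.
Try {F}:
  P1: blocked at fork node F ∈ conditioning set.
  P2: blocked at fork node F ∈ conditioning set.
{F} contains no descendant of C and blocks every backdoor path.
No other singleton works — e.g. {Q} leaves P2 open — so {F} is the unique smallest valid adjustment set.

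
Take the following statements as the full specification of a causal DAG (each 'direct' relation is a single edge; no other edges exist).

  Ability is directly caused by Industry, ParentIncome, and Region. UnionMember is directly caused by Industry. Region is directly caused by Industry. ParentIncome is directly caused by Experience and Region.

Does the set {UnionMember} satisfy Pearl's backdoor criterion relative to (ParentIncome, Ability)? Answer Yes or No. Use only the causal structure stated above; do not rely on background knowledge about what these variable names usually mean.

No

Backdoor paths from ParentIncome to Ability (paths whose first edge points into ParentIncome):
  P1: ParentIncome <- Region <- Industry -> Ability
  P2: ParentIncome <- Region -> Ability
Condition 1 (no descendant of ParentIncome in the set): holds — descendants of ParentIncome are {Ability}; none are in {UnionMember}.
Condition 2 (every backdoor path blocked by {UnionMember}):
  P1: open — no interior node is in the conditioning set.
  P2: open — no interior node is in the conditioning set.
{UnionMember} does not satisfy the backdoor criterion.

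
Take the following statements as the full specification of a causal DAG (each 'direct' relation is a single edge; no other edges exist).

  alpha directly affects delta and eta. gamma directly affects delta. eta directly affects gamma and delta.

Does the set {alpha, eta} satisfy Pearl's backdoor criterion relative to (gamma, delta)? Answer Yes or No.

Yes

Backdoor paths from gamma to delta (paths whose first edge points into gamma):
  P1: gamma <- eta <- alpha -> delta
  P2: gamma <- eta -> delta
Condition 1 (no descendant of gamma in the set): holds — descendants of gamma are {delta}; none are in {alpha, eta}.
Condition 2 (every backdoor path blocked by {alpha, eta}):
  P1: blocked at chain node eta ∈ conditioning set.
  P2: blocked at fork node eta ∈ conditioning set.
{alpha, eta} satisfies the backdoor criterion.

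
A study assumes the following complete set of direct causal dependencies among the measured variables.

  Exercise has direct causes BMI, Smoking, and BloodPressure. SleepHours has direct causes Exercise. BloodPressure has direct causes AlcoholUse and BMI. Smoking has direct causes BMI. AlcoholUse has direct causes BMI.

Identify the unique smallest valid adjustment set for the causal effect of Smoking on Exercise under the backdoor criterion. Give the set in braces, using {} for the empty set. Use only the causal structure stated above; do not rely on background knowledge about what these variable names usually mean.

{BMI}

Variables eligible for adjustment (non-descendants of Smoking, excluding Smoking and Exercise): {AlcoholUse, BMI, BloodPressure}.
Backdoor paths from Smoking to Exercise:
  P1: Smoking <- BMI -> AlcoholUse -> BloodPressure -> Exercise
  P2: Smoking <- BMI -> BloodPressure -> Exercise
  P3: Smoking <- BMI -> Exercise
The empty set is not sufficient: P1 (Smoking <- BMI -> AlcoholUse -> BloodPressure -> Exercise) has no collider blocking it and no conditioned non-collider, so it is open.
Try {BMI}:
  P1: blocked at fork node BMI ∈ conditioning set.
  P2: blocked at fork node BMI ∈ conditioning set.
  P3: blocked at fork node BMI ∈ conditioning set.
{BMI} contains no descendant of Smoking and blocks every backdoor path.
No other singleton works — e.g. {AlcoholUse} leaves P2 open — so {BMI} is the unique smallest valid adjustment set.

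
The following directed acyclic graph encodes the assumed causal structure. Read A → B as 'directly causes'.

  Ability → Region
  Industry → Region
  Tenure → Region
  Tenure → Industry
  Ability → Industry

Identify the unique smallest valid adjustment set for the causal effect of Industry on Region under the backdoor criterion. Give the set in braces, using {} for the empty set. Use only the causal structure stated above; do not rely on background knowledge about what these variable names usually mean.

Variables eligible for adjustment (non-descendants of Industry, excluding Industry and Region): {Ability, Tenure}.
Backdoor paths from Industry to Region:
  P1: Industry <- Tenure -> Region
  P2: Industry <- Ability -> Region
The empty set is not sufficient: P1 (Industry <- Tenure -> Region) has no collider blocking it and no conditioned non-collider, so it is open.
Try {Ability, Tenure}:
  P1: blocked at fork node Tenure ∈ conditioning set.
  P2: blocked at fork node Ability ∈ conditioning set.
{Ability, Tenure} contains no descendant of Industry and blocks every backdoor path.
Every element of {Ability, Tenure} is needed (dropping Ability leaves P2 open; dropping Tenure leaves P1 open), so no proper subset is valid.
Among all size-2 subsets of the eligible variables, only {Ability, Tenure} blocks every backdoor path, so it is the unique smallest valid adjustment set.

{Ability, Tenure}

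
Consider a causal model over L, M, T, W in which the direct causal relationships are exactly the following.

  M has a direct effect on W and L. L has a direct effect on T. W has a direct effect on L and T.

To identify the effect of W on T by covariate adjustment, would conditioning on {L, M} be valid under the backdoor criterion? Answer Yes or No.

Backdoor paths from W to T (paths whose first edge points into W):
  P1: W <- M -> L -> T
Condition 1 (no descendant of W in the set): FAILS — L is a descendant of W.
Condition 2 (every backdoor path blocked by {L, M}):
  P1: blocked at fork node M ∈ conditioning set.
{L, M} does not satisfy the backdoor criterion.

No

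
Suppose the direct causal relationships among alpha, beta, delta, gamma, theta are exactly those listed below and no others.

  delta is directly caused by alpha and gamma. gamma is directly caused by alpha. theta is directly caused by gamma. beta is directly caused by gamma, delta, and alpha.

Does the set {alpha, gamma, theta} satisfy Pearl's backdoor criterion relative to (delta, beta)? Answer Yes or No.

Backdoor paths from delta to beta (paths whose first edge points into delta):
  P1: delta <- alpha -> gamma -> beta
  P2: delta <- alpha -> beta
  P3: delta <- gamma <- alpha -> beta
  P4: delta <- gamma -> beta
Condition 1 (no descendant of delta in the set): holds — descendants of delta are {beta}; none are in {alpha, gamma, theta}.
Condition 2 (every backdoor path blocked by {alpha, gamma, theta}):
  P1: blocked at fork node alpha ∈ conditioning set.
  P2: blocked at fork node alpha ∈ conditioning set.
  P3: blocked at chain node gamma ∈ conditioning set.
  P4: blocked at fork node gamma ∈ conditioning set.
{alpha, gamma, theta} satisfies the backdoor criterion.

Yes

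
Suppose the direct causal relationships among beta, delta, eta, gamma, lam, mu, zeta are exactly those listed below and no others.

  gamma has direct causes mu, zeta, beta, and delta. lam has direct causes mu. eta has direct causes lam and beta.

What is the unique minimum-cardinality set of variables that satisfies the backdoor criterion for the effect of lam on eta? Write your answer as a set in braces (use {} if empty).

Variables eligible for adjustment (non-descendants of lam, excluding lam and eta): {beta, delta, gamma, mu, zeta}.
Backdoor paths from lam to eta:
  P1: lam <- mu -> gamma <- beta -> eta
Each backdoor path contains an unconditioned collider, so every path is already blocked with the empty conditioning set:
  P1: blocked at collider gamma (neither it nor any descendant is in the conditioning set).
The empty set is therefore the unique smallest valid set.

{}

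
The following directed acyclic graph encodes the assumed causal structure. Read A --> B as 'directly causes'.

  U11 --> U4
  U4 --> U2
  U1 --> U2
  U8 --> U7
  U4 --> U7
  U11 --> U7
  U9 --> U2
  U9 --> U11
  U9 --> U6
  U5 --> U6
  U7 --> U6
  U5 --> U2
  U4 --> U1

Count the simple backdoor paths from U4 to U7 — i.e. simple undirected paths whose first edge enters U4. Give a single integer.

A backdoor path from U4 to U7 is any simple undirected path whose first edge points into U4 (i.e. leaves U4 via a parent).
Parents of U4: {U11}.
Enumerating:
  P1: U4 <- U11 <- U9 -> U2 <- U5 -> U6 <- U7
  P2: U4 <- U11 <- U9 -> U6 <- U7
  P3: U4 <- U11 -> U7
That exhausts the simple backdoor paths. Count: 3.

3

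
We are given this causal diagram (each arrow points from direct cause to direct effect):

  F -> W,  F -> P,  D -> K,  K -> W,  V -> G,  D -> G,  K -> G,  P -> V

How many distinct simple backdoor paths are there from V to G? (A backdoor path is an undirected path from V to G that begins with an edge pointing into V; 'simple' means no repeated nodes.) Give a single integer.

A backdoor path from V to G is any simple undirected path whose first edge points into V (i.e. leaves V via a parent).
Parents of V: {P}.
Enumerating:
  P1: V <- P <- F -> W <- K <- D -> G
  P2: V <- P <- F -> W <- K -> G
That exhausts the simple backdoor paths. Count: 2.

2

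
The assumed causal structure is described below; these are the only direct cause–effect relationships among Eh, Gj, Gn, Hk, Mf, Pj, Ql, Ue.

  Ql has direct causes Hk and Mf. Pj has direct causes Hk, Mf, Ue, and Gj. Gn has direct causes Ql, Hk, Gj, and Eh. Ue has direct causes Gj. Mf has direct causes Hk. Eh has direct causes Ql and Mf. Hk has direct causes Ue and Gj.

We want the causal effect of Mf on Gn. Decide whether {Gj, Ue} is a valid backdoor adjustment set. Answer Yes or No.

Backdoor paths from Mf to Gn (paths whose first edge points into Mf):
  P1: Mf <- Hk <- Gj -> Gn
  P2: Mf <- Hk <- Ue <- Gj -> Gn
  P3: Mf <- Hk <- Ue -> Pj <- Gj -> Gn
  P4: Mf <- Hk -> Pj <- Gj -> Gn
  P5: Mf <- Hk -> Pj <- Ue <- Gj -> Gn
  P6: Mf <- Hk -> Ql -> Eh -> Gn
  P7: Mf <- Hk -> Ql -> Gn
  P8: Mf <- Hk -> Gn
Condition 1 (no descendant of Mf in the set): holds — descendants of Mf are {Eh, Gn, Pj, Ql}; none are in {Gj, Ue}.
Condition 2 (every backdoor path blocked by {Gj, Ue}):
  P1: blocked at fork node Gj ∈ conditioning set.
  P2: blocked at chain node Ue ∈ conditioning set.
  P3: blocked at fork node Ue ∈ conditioning set.
  P4: blocked at collider Pj (neither it nor any descendant is in the conditioning set).
  P5: blocked at collider Pj (neither it nor any descendant is in the conditioning set).
  P6: open — no interior node is in the conditioning set.
  P7: open — no interior node is in the conditioning set.
  P8: open — no interior node is in the conditioning set.
{Gj, Ue} does not satisfy the backdoor criterion.

No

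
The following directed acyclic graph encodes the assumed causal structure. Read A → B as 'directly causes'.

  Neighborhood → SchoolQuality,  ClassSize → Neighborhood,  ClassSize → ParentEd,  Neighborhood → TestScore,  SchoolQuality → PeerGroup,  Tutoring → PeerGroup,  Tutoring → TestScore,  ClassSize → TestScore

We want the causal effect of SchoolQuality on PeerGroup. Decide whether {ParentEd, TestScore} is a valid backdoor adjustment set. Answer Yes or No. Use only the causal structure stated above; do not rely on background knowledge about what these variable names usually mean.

Backdoor paths from SchoolQuality to PeerGroup (paths whose first edge points into SchoolQuality):
  P1: SchoolQuality <- Neighborhood <- ClassSize -> TestScore <- Tutoring -> PeerGroup
  P2: SchoolQuality <- Neighborhood -> TestScore <- Tutoring -> PeerGroup
Condition 1 (no descendant of SchoolQuality in the set): holds — descendants of SchoolQuality are {PeerGroup}; none are in {ParentEd, TestScore}.
Condition 2 (every backdoor path blocked by {ParentEd, TestScore}):
  P1: open — collider(s) TestScore are conditioned on (or have a conditioned descendant) and no non-collider on the path is in the set.
  P2: open — collider(s) TestScore are conditioned on (or have a conditioned descendant) and no non-collider on the path is in the set.
{ParentEd, TestScore} does not satisfy the backdoor criterion.

No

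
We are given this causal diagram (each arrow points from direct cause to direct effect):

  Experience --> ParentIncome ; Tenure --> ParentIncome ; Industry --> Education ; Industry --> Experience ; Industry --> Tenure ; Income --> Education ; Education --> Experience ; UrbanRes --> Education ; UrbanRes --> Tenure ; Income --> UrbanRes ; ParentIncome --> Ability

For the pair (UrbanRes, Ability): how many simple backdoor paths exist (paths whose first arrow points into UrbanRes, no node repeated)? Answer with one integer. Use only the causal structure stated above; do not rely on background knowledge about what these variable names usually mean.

4

A backdoor path from UrbanRes to Ability is any simple undirected path whose first edge points into UrbanRes (i.e. leaves UrbanRes via a parent).
Parents of UrbanRes: {Income}.
Enumerating:
  P1: UrbanRes <- Income -> Education <- Industry -> Tenure -> ParentIncome -> Ability
  P2: UrbanRes <- Income -> Education <- Industry -> Experience -> ParentIncome -> Ability
  P3: UrbanRes <- Income -> Education -> Experience <- Industry -> Tenure -> ParentIncome -> Ability
  P4: UrbanRes <- Income -> Education -> Experience -> ParentIncome -> Ability
That exhausts the simple backdoor paths. Count: 4.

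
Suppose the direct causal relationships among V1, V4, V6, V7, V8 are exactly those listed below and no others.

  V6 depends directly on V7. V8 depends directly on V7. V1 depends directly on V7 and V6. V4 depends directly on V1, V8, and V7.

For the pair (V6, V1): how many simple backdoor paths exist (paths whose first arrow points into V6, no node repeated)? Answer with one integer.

3

A backdoor path from V6 to V1 is any simple undirected path whose first edge points into V6 (i.e. leaves V6 via a parent).
Parents of V6: {V7}.
Enumerating:
  P1: V6 <- V7 -> V8 -> V4 <- V1
  P2: V6 <- V7 -> V1
  P3: V6 <- V7 -> V4 <- V1
That exhausts the simple backdoor paths. Count: 3.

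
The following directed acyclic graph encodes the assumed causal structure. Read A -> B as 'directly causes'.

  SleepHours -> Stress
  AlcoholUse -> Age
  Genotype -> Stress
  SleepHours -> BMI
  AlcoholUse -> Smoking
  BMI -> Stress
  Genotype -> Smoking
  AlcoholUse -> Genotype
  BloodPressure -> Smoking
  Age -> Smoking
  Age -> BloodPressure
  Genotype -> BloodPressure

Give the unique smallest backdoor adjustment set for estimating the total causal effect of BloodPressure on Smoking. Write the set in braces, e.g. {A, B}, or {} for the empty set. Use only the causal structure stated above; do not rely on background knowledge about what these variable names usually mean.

Variables eligible for adjustment (non-descendants of BloodPressure, excluding BloodPressure and Smoking): {Age, AlcoholUse, BMI, Genotype, SleepHours, Stress}.
Backdoor paths from BloodPressure to Smoking:
  P1: BloodPressure <- Age <- AlcoholUse -> Genotype -> Smoking
  P2: BloodPressure <- Age <- AlcoholUse -> Smoking
  P3: BloodPressure <- Age -> Smoking
  P4: BloodPressure <- Genotype <- AlcoholUse -> Age -> Smoking
  P5: BloodPressure <- Genotype <- AlcoholUse -> Smoking
  P6: BloodPressure <- Genotype -> Smoking
The empty set is not sufficient: P1 (BloodPressure <- Age <- AlcoholUse -> Genotype -> Smoking) has no collider blocking it and no conditioned non-collider, so it is open.
Try {Age, Genotype}:
  P1: blocked at chain node Age ∈ conditioning set.
  P2: blocked at chain node Age ∈ conditioning set.
  P3: blocked at fork node Age ∈ conditioning set.
  P4: blocked at chain node Genotype ∈ conditioning set.
  P5: blocked at chain node Genotype ∈ conditioning set.
  P6: blocked at fork node Genotype ∈ conditioning set.
{Age, Genotype} contains no descendant of BloodPressure and blocks every backdoor path.
Every element of {Age, Genotype} is needed (dropping Age leaves P2 open; dropping Genotype leaves P5 open), so no proper subset is valid.
Among all size-2 subsets of the eligible variables, only {Age, Genotype} blocks every backdoor path, so it is the unique smallest valid adjustment set.

{Age, Genotype}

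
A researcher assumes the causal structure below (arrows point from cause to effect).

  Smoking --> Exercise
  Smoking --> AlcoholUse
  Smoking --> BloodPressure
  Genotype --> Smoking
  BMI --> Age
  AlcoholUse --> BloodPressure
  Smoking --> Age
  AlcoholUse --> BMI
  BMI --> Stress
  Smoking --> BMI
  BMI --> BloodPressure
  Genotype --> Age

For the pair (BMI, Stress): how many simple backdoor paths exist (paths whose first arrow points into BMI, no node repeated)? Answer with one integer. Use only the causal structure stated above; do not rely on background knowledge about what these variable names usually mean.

A backdoor path from BMI to Stress is any simple undirected path whose first edge points into BMI (i.e. leaves BMI via a parent).
Parents of BMI: {AlcoholUse, Smoking}.
No simple path from any parent of BMI reaches Stress without revisiting BMI, so there are no backdoor paths.

0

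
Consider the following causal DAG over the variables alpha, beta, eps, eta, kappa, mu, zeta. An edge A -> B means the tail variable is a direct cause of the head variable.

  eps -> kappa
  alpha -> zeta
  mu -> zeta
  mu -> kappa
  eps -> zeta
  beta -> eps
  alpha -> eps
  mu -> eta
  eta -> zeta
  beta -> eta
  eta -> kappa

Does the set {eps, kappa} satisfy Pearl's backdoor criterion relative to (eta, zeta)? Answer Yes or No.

No

Backdoor paths from eta to zeta (paths whose first edge points into eta):
  P1: eta <- beta -> eps <- alpha -> zeta
  P2: eta <- beta -> eps -> kappa <- mu -> zeta
  P3: eta <- beta -> eps -> zeta
  P4: eta <- mu -> kappa <- eps <- alpha -> zeta
  P5: eta <- mu -> kappa <- eps -> zeta
  P6: eta <- mu -> zeta
Condition 1 (no descendant of eta in the set): FAILS — kappa is a descendant of eta.
Condition 2 (every backdoor path blocked by {eps, kappa}):
  P1: open — collider(s) eps are conditioned on (or have a conditioned descendant) and no non-collider on the path is in the set.
  P2: blocked at chain node eps ∈ conditioning set.
  P3: blocked at chain node eps ∈ conditioning set.
  P4: blocked at chain node eps ∈ conditioning set.
  P5: blocked at fork node eps ∈ conditioning set.
  P6: open — no interior node is in the conditioning set.
{eps, kappa} does not satisfy the backdoor criterion.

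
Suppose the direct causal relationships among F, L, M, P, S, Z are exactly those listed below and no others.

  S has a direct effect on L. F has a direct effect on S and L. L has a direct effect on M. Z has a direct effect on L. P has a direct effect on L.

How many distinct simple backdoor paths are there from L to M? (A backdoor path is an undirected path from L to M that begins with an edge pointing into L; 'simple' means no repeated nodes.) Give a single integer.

0

A backdoor path from L to M is any simple undirected path whose first edge points into L (i.e. leaves L via a parent).
Parents of L: {F, P, S, Z}.
No simple path from any parent of L reaches M without revisiting L, so there are no backdoor paths.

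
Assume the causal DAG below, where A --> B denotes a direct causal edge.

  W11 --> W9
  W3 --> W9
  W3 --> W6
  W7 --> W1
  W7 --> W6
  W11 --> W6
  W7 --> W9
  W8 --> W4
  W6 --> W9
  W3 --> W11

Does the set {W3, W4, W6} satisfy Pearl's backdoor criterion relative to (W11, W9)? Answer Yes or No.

No

Backdoor paths from W11 to W9 (paths whose first edge points into W11):
  P1: W11 <- W3 -> W6 <- W7 -> W9
  P2: W11 <- W3 -> W6 -> W9
  P3: W11 <- W3 -> W9
Condition 1 (no descendant of W11 in the set): FAILS — W6 is a descendant of W11.
Condition 2 (every backdoor path blocked by {W3, W4, W6}):
  P1: blocked at fork node W3 ∈ conditioning set.
  P2: blocked at fork node W3 ∈ conditioning set.
  P3: blocked at fork node W3 ∈ conditioning set.
{W3, W4, W6} does not satisfy the backdoor criterion.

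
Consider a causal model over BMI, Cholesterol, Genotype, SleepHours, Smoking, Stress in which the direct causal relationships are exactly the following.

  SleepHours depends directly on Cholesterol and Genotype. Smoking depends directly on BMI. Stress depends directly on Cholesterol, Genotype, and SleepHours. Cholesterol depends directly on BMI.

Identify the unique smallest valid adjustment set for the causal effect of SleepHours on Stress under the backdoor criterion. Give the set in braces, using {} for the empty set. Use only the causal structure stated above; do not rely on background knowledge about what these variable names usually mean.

Variables eligible for adjustment (non-descendants of SleepHours, excluding SleepHours and Stress): {BMI, Cholesterol, Genotype, Smoking}.
Backdoor paths from SleepHours to Stress:
  P1: SleepHours <- Genotype -> Stress
  P2: SleepHours <- Cholesterol -> Stress
The empty set is not sufficient: P1 (SleepHours <- Genotype -> Stress) has no collider blocking it and no conditioned non-collider, so it is open.
Try {Cholesterol, Genotype}:
  P1: blocked at fork node Genotype ∈ conditioning set.
  P2: blocked at fork node Cholesterol ∈ conditioning set.
{Cholesterol, Genotype} contains no descendant of SleepHours and blocks every backdoor path.
Every element of {Cholesterol, Genotype} is needed (dropping Cholesterol leaves P2 open; dropping Genotype leaves P1 open), so no proper subset is valid.
Among all size-2 subsets of the eligible variables, only {Cholesterol, Genotype} blocks every backdoor path, so it is the unique smallest valid adjustment set.

{Cholesterol, Genotype}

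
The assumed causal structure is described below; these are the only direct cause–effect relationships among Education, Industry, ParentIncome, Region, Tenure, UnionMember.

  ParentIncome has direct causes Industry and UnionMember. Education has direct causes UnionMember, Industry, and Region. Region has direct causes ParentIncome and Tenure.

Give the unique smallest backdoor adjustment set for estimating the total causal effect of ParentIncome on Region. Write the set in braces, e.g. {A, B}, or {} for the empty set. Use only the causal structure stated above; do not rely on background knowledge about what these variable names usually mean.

Variables eligible for adjustment (non-descendants of ParentIncome, excluding ParentIncome and Region): {Industry, Tenure, UnionMember}.
Backdoor paths from ParentIncome to Region:
  P1: ParentIncome <- Industry -> Education <- Region
  P2: ParentIncome <- UnionMember -> Education <- Region
Each backdoor path contains an unconditioned collider, so every path is already blocked with the empty conditioning set:
  P1: blocked at collider Education (neither it nor any descendant is in the conditioning set).
  P2: blocked at collider Education (neither it nor any descendant is in the conditioning set).
The empty set is therefore the unique smallest valid set.

{}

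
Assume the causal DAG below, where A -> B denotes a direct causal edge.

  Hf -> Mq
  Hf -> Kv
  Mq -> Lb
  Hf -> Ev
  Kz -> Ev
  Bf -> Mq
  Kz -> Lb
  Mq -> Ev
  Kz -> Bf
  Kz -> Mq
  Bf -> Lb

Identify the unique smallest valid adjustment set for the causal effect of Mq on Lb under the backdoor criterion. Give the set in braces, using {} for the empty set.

{Bf, Kz}

Variables eligible for adjustment (non-descendants of Mq, excluding Mq and Lb): {Bf, Hf, Kv, Kz}.
Backdoor paths from Mq to Lb:
  P1: Mq <- Kz -> Bf -> Lb
  P2: Mq <- Kz -> Lb
  P3: Mq <- Bf <- Kz -> Lb
  P4: Mq <- Bf -> Lb
  P5: Mq <- Hf -> Ev <- Kz -> Bf -> Lb
  P6: Mq <- Hf -> Ev <- Kz -> Lb
The empty set is not sufficient: P1 (Mq <- Kz -> Bf -> Lb) has no collider blocking it and no conditioned non-collider, so it is open.
Try {Bf, Kz}:
  P1: blocked at fork node Kz ∈ conditioning set.
  P2: blocked at fork node Kz ∈ conditioning set.
  P3: blocked at chain node Bf ∈ conditioning set.
  P4: blocked at fork node Bf ∈ conditioning set.
  P5: blocked at collider Ev (neither it nor any descendant is in the conditioning set).
  P6: blocked at collider Ev (neither it nor any descendant is in the conditioning set).
{Bf, Kz} contains no descendant of Mq and blocks every backdoor path.
Every element of {Bf, Kz} is needed (dropping Bf leaves P4 open; dropping Kz leaves P2 open), so no proper subset is valid.
Among all size-2 subsets of the eligible variables, only {Bf, Kz} blocks every backdoor path, so it is the unique smallest valid adjustment set.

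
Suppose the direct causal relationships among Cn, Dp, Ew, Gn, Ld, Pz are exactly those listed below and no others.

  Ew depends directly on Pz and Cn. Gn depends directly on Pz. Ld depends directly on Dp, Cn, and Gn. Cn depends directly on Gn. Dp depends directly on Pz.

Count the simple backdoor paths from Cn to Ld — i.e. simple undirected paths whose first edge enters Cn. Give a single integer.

2

A backdoor path from Cn to Ld is any simple undirected path whose first edge points into Cn (i.e. leaves Cn via a parent).
Parents of Cn: {Gn}.
Enumerating:
  P1: Cn <- Gn <- Pz -> Dp -> Ld
  P2: Cn <- Gn -> Ld
That exhausts the simple backdoor paths. Count: 2.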